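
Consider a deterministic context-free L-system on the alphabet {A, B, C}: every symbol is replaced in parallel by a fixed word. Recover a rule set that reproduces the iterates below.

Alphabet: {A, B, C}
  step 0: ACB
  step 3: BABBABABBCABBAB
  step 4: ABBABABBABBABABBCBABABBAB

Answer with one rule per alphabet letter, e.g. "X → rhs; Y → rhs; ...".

  step 3 ⇒ step 4: BABBABABBCABBAB ⇒ AB·B·AB·AB·B·AB·B·AB·AB·BC·B·AB·AB·B·AB
    A ↦ B
    B ↦ AB
    C ↦ BC

A->B, B->AB, C->BC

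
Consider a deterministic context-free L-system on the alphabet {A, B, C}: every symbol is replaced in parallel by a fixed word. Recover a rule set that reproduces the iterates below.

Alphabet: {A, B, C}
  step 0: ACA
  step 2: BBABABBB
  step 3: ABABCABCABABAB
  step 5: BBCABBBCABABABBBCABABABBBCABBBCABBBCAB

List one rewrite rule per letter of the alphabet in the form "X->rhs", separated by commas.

  step 2 ⇒ step 3: BBABABBB ⇒ AB·AB·C·AB·C·AB·AB·AB
    A ↦ C
    B ↦ AB
    C ↦ BB  (constrained at step 0)

A->C, B->AB, C->BB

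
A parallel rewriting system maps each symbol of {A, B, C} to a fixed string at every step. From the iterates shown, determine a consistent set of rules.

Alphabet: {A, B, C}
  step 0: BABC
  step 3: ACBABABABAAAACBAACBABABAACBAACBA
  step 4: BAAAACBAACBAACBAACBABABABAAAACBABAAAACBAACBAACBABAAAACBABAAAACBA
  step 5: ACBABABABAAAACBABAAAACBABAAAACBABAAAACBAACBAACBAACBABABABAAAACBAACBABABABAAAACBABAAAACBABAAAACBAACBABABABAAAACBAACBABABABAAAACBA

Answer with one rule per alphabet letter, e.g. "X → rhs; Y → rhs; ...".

  step 4 ⇒ step 5: BAAAACBAACBAACBAACBABABABAAAACBABAAAACBAACBAACBABAAAACBABAAAACBA ⇒ AC·BA·BA·BA·BA·AA·AC·BA·BA·AA·AC·BA·BA·AA·AC·BA·BA·AA·AC·BA·AC·BA·AC·BA·AC·BA·BA·BA·BA·AA·AC·BA·AC·BA·BA·BA·BA·AA·AC·BA·BA·AA·AC·BA·BA·AA·AC·BA·AC·BA·BA·BA·BA·AA·AC·BA·AC·BA·BA·BA·BA·AA·AC·BA
    A ↦ BA
    B ↦ AC
    C ↦ AA

A->BA, B->AC, C->AA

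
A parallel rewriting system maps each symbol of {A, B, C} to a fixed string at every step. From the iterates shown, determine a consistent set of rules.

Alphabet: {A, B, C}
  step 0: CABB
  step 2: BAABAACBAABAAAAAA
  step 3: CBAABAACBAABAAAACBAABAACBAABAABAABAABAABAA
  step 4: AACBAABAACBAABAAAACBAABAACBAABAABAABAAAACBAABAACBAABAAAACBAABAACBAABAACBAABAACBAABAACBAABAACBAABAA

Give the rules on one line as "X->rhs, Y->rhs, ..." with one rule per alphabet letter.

  step 3 ⇒ step 4: CBAABAACBAABAAAACBAABAACBAABAABAABAABAABAA ⇒ AA·C·BAA·BAA·C·BAA·BAA·AA·C·BAA·BAA·C·BAA·BAA·BAA·BAA·AA·C·BAA·BAA·C·BAA·BAA·AA·C·BAA·BAA·C·BAA·BAA·C·BAA·BAA·C·BAA·BAA·C·BAA·BAA·C·BAA·BAA
    A ↦ BAA
    B ↦ C
    C ↦ AA

A->BAA, B->C, C->AA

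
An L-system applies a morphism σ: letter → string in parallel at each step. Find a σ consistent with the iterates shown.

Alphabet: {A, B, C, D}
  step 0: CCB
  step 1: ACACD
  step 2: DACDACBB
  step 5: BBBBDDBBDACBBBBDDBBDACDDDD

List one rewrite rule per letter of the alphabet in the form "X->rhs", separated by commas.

A->D, B->D, C->AC, D->BB

  step 1 ⇒ step 2: ACACD ⇒ D·AC·D·AC·BB
    A ↦ D
    C ↦ AC
    D ↦ BB
  step 0 ⇒ step 1: CCB ⇒ AC·AC·D
    B ↦ D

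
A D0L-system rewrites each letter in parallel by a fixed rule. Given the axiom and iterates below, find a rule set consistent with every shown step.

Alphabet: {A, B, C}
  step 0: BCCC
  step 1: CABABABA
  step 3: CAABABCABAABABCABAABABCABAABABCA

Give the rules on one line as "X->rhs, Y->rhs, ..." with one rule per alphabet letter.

A->AB, B->CA, C->BA

  step 0 ⇒ step 1: BCCC ⇒ CA·BA·BA·BA
    B ↦ CA
    C ↦ BA
    A ↦ AB  (constrained at step 1)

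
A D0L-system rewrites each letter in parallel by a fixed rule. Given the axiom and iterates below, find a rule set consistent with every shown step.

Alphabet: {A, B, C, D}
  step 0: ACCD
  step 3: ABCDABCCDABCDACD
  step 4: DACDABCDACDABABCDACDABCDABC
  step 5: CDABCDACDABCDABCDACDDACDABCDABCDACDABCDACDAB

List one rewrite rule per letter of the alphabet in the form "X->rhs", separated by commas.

A->D, B->ACD, C->AB, D->C

  step 4 ⇒ step 5: DACDABCDACDABABCDACDABCDABC ⇒ C·D·AB·C·D·ACD·AB·C·D·AB·C·D·ACD·D·ACD·AB·C·D·AB·C·D·ACD·AB·C·D·ACD·AB
    A ↦ D
    B ↦ ACD
    C ↦ AB
    D ↦ C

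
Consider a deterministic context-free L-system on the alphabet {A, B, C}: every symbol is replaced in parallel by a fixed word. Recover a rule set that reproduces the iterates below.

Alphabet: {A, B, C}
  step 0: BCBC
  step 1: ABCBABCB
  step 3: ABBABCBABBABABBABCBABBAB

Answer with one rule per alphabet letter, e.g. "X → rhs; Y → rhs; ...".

  step 0 ⇒ step 1: BCBC ⇒ AB·CB·AB·CB
    B ↦ AB
    C ↦ CB
    A ↦ B  (constrained at step 1)

A->B, B->AB, C->CB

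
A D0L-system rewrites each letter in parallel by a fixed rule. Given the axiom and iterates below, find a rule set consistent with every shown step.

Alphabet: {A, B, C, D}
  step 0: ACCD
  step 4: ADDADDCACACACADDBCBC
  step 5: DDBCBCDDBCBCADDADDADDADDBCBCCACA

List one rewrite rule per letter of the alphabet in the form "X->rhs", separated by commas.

A->DD, B->C, C->A, D->BC

  step 4 ⇒ step 5: ADDADDCACACACADDBCBC ⇒ DD·BC·BC·DD·BC·BC·A·DD·A·DD·A·DD·A·DD·BC·BC·C·A·C·A
    A ↦ DD
    B ↦ C
    C ↦ A
    D ↦ BC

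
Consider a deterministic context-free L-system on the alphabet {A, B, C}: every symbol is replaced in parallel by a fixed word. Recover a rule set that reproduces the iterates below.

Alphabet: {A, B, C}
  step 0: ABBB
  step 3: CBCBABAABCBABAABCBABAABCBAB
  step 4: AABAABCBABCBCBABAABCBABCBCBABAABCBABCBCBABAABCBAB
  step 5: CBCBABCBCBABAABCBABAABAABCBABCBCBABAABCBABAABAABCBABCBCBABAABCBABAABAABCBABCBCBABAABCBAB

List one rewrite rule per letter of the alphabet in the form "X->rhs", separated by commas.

  step 4 ⇒ step 5: AABAABCBABCBCBABAABCBABCBCBABAABCBABCBCBABAABCBAB ⇒ CB·CB·AB·CB·CB·AB·A·AB·CB·AB·A·AB·A·AB·CB·AB·CB·CB·AB·A·AB·CB·AB·A·AB·A·AB·CB·AB·CB·CB·AB·A·AB·CB·AB·A·AB·A·AB·CB·AB·CB·CB·AB·A·AB·CB·AB
    A ↦ CB
    B ↦ AB
    C ↦ A

A->CB, B->AB, C->A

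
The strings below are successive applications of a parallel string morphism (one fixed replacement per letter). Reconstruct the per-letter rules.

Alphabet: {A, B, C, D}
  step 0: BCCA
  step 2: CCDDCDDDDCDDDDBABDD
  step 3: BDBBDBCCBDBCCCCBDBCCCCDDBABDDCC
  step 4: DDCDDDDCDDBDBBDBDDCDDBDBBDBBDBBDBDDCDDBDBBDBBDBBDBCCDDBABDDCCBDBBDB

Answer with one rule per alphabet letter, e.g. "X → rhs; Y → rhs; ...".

A->BAB, B->DD, C->BDB, D->C

  step 3 ⇒ step 4: BDBBDBCCBDBCCCCBDBCCCCDDBABDDCC ⇒ DD·C·DD·DD·C·DD·BDB·BDB·DD·C·DD·BDB·BDB·BDB·BDB·DD·C·DD·BDB·BDB·BDB·BDB·C·C·DD·BAB·DD·C·C·BDB·BDB
    A ↦ BAB
    B ↦ DD
    C ↦ BDB
    D ↦ C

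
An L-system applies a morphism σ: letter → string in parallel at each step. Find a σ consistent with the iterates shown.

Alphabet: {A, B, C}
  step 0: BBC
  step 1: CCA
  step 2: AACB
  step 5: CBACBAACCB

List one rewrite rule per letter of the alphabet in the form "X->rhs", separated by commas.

  step 1 ⇒ step 2: CCA ⇒ A·A·CB
    A ↦ CB
    C ↦ A
  step 0 ⇒ step 1: BBC ⇒ C·C·A
    B ↦ C

A->CB, B->C, C->A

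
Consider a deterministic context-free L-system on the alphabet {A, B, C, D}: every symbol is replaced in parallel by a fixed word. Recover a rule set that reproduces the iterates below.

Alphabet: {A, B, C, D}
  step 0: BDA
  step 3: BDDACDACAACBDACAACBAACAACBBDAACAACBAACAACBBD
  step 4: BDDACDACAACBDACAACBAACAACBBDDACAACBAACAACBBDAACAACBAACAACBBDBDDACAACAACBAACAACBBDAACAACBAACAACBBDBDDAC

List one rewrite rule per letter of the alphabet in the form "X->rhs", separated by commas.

  step 3 ⇒ step 4: BDDACDACAACBDACAACBAACAACBBDAACAACBAACAACBBD ⇒ BD·DAC·DAC·AAC·B·DAC·AAC·B·AAC·AAC·B·BD·DAC·AAC·B·AAC·AAC·B·BD·AAC·AAC·B·AAC·AAC·B·BD·BD·DAC·AAC·AAC·B·AAC·AAC·B·BD·AAC·AAC·B·AAC·AAC·B·BD·BD·DAC
    A ↦ AAC
    B ↦ BD
    C ↦ B
    D ↦ DAC

A->AAC, B->BD, C->B, D->DAC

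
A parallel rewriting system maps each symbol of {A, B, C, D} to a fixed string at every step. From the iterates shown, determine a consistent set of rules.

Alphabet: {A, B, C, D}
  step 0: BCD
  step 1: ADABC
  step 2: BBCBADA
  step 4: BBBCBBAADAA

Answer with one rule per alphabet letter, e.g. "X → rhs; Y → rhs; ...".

A->B, B->A, C->DA, D->BC

  step 1 ⇒ step 2: ADABC ⇒ B·BC·B·A·DA
    A ↦ B
    B ↦ A
    C ↦ DA
    D ↦ BC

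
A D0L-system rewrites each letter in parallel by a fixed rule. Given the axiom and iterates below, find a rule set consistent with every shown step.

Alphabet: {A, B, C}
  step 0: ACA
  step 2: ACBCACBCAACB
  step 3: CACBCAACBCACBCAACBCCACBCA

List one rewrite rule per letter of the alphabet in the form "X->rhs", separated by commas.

  step 2 ⇒ step 3: ACBCACBCAACB ⇒ C·ACB·CA·ACB·C·ACB·CA·ACB·C·C·ACB·CA
    A ↦ C
    B ↦ CA
    C ↦ ACB

A->C, B->CA, C->ACB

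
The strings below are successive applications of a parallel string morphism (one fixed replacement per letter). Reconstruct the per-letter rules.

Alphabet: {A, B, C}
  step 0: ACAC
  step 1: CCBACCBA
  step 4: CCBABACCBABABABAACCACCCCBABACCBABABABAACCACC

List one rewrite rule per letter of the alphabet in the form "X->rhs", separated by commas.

  step 0 ⇒ step 1: ACAC ⇒ CC·BA·CC·BA
    A ↦ CC
    C ↦ BA
    B ↦ A  (constrained at step 1)

A->CC, B->A, C->BA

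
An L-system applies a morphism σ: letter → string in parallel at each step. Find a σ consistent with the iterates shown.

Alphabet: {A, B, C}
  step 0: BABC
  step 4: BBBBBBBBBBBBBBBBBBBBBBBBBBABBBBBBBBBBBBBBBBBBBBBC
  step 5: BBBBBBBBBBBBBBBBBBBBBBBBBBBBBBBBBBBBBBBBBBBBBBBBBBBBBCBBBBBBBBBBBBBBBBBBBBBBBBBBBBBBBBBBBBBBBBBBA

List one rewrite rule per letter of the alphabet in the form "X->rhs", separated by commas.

A->BC, B->BB, C->A

  step 4 ⇒ step 5: BBBBBBBBBBBBBBBBBBBBBBBBBBABBBBBBBBBBBBBBBBBBBBBC ⇒ BB·BB·BB·BB·BB·BB·BB·BB·BB·BB·BB·BB·BB·BB·BB·BB·BB·BB·BB·BB·BB·BB·BB·BB·BB·BB·BC·BB·BB·BB·BB·BB·BB·BB·BB·BB·BB·BB·BB·BB·BB·BB·BB·BB·BB·BB·BB·BB·A
    A ↦ BC
    B ↦ BB
    C ↦ A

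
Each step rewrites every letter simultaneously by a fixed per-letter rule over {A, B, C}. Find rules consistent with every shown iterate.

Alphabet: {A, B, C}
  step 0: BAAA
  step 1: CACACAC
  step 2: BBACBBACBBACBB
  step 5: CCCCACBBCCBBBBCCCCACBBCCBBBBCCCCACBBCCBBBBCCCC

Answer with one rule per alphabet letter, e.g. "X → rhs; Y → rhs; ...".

  step 1 ⇒ step 2: CACACAC ⇒ BB·AC·BB·AC·BB·AC·BB
    A ↦ AC
    C ↦ BB
  step 0 ⇒ step 1: BAAA ⇒ C·AC·AC·AC
    B ↦ C

A->AC, B->C, C->BB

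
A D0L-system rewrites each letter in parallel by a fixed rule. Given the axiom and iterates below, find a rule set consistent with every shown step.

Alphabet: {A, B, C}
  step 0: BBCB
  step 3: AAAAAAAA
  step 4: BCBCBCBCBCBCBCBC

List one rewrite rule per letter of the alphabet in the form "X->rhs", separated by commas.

  step 3 ⇒ step 4: AAAAAAAA ⇒ BC·BC·BC·BC·BC·BC·BC·BC
    A ↦ BC
    B ↦ A  (constrained at step 0)
    C ↦ A  (constrained at step 0)

A->BC, B->A, C->A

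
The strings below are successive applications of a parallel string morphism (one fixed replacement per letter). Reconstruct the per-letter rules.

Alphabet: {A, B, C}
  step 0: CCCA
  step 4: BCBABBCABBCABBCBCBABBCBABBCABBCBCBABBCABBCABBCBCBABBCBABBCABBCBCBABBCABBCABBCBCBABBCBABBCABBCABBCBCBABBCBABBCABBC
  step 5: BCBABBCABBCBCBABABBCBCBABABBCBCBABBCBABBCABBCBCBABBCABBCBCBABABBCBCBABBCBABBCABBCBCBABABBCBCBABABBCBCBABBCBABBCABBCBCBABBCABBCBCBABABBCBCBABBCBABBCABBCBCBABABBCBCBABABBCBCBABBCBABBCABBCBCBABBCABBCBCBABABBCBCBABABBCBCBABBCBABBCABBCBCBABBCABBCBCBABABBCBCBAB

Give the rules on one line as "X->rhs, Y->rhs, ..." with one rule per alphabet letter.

A->AB, B->BC, C->BAB

  step 4 ⇒ step 5: BCBABBCABBCABBCBCBABBCBABBCABBCBCBABBCABBCABBCBCBABBCBABBCABBCBCBABBCABBCABBCBCBABBCBABBCABBCABBCBCBABBCBABBCABBC ⇒ BC·BAB·BC·AB·BC·BC·BAB·AB·BC·BC·BAB·AB·BC·BC·BAB·BC·BAB·BC·AB·BC·BC·BAB·BC·AB·BC·BC·BAB·AB·BC·BC·BAB·BC·BAB·BC·AB·BC·BC·BAB·AB·BC·BC·BAB·AB·BC·BC·BAB·BC·BAB·BC·AB·BC·BC·BAB·BC·AB·BC·BC·BAB·AB·BC·BC·BAB·BC·BAB·BC·AB·BC·BC·BAB·AB·BC·BC·BAB·AB·BC·BC·BAB·BC·BAB·BC·AB·BC·BC·BAB·BC·AB·BC·BC·BAB·AB·BC·BC·BAB·AB·BC·BC·BAB·BC·BAB·BC·AB·BC·BC·BAB·BC·AB·BC·BC·BAB·AB·BC·BC·BAB
    A ↦ AB
    B ↦ BC
    C ↦ BAB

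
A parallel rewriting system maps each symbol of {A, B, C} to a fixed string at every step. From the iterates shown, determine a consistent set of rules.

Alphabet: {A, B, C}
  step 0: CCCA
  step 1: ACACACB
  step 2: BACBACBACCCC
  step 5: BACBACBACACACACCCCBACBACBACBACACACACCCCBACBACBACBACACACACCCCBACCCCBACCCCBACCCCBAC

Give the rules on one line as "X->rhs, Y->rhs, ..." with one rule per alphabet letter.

  step 1 ⇒ step 2: ACACACB ⇒ B·AC·B·AC·B·AC·CCC
    A ↦ B
    B ↦ CCC
    C ↦ AC

A->B, B->CCC, C->AC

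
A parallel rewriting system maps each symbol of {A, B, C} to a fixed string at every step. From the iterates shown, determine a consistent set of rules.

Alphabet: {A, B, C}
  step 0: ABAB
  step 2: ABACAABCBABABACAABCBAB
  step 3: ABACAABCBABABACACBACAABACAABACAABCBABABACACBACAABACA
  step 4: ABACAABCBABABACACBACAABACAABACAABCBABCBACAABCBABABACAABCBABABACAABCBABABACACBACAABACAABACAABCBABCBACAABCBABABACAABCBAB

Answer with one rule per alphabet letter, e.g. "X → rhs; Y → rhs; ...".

  step 3 ⇒ step 4: ABACAABCBABABACACBACAABACAABACAABCBABABACACBACAABACA ⇒ AB·ACA·AB·CB·AB·AB·ACA·CB·ACA·AB·ACA·AB·ACA·AB·CB·AB·CB·ACA·AB·CB·AB·AB·ACA·AB·CB·AB·AB·ACA·AB·CB·AB·AB·ACA·CB·ACA·AB·ACA·AB·ACA·AB·CB·AB·CB·ACA·AB·CB·AB·AB·ACA·AB·CB·AB
    A ↦ AB
    B ↦ ACA
    C ↦ CB

A->AB, B->ACA, C->CB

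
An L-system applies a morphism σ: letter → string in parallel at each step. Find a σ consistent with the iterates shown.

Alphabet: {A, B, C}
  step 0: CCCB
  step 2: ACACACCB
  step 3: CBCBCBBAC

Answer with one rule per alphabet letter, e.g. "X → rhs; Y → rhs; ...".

A->C, B->AC, C->B

  step 2 ⇒ step 3: ACACACCB ⇒ C·B·C·B·C·B·B·AC
    A ↦ C
    B ↦ AC
    C ↦ B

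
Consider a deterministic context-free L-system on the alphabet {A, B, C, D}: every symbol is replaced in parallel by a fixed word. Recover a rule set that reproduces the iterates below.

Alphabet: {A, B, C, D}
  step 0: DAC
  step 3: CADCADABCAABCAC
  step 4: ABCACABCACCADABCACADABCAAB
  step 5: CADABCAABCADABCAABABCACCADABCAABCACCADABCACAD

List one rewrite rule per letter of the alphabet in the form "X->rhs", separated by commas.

A->CA, B->D, C->AB, D->C

  step 4 ⇒ step 5: ABCACABCACCADABCACADABCAAB ⇒ CA·D·AB·CA·AB·CA·D·AB·CA·AB·AB·CA·C·CA·D·AB·CA·AB·CA·C·CA·D·AB·CA·CA·D
    A ↦ CA
    B ↦ D
    C ↦ AB
    D ↦ C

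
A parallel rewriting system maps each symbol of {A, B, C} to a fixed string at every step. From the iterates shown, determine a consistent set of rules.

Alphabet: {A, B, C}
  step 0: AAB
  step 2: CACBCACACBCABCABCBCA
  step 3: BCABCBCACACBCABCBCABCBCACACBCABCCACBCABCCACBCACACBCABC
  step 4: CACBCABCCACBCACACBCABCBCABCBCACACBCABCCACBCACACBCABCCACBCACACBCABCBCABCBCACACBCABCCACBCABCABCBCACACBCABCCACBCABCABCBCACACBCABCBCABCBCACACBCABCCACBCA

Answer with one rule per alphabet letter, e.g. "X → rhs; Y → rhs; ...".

A->BC, B->CAC, C->BCA

  step 3 ⇒ step 4: BCABCBCACACBCABCBCABCBCACACBCABCCACBCABCCACBCACACBCABC ⇒ CAC·BCA·BC·CAC·BCA·CAC·BCA·BC·BCA·BC·BCA·CAC·BCA·BC·CAC·BCA·CAC·BCA·BC·CAC·BCA·CAC·BCA·BC·BCA·BC·BCA·CAC·BCA·BC·CAC·BCA·BCA·BC·BCA·CAC·BCA·BC·CAC·BCA·BCA·BC·BCA·CAC·BCA·BC·BCA·BC·BCA·CAC·BCA·BC·CAC·BCA
    A ↦ BC
    B ↦ CAC
    C ↦ BCA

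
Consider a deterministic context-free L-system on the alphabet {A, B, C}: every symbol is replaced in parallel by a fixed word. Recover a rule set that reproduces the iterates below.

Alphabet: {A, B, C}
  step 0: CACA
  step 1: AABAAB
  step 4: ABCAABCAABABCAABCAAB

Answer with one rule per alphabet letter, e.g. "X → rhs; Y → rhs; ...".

  step 0 ⇒ step 1: CACA ⇒ A·AB·A·AB
    A ↦ AB
    C ↦ A
    B ↦ C  (constrained at step 1)

A->AB, B->C, C->A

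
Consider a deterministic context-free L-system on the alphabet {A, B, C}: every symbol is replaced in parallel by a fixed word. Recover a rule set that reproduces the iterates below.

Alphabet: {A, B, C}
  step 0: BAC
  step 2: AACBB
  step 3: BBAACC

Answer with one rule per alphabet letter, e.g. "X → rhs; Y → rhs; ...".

A->B, B->C, C->AA

  step 2 ⇒ step 3: AACBB ⇒ B·B·AA·C·C
    A ↦ B
    B ↦ C
    C ↦ AA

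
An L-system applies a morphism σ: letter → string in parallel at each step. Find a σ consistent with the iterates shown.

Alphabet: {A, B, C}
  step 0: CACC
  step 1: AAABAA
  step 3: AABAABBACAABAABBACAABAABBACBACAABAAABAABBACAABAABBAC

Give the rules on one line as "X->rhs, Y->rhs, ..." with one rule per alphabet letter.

A->AAB, B->BAC, C->A

  step 0 ⇒ step 1: CACC ⇒ A·AAB·A·A
    A ↦ AAB
    C ↦ A
    B ↦ BAC  (constrained at step 1)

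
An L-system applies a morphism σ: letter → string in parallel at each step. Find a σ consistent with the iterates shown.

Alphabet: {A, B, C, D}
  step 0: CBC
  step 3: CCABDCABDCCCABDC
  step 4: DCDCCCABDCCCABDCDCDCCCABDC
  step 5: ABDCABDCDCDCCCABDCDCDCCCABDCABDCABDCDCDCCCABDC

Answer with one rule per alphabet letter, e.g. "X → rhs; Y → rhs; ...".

A->C, B->C, C->DC, D->AB

  step 4 ⇒ step 5: DCDCCCABDCCCABDCDCDCCCABDC ⇒ AB·DC·AB·DC·DC·DC·C·C·AB·DC·DC·DC·C·C·AB·DC·AB·DC·AB·DC·DC·DC·C·C·AB·DC
    A ↦ C
    B ↦ C
    C ↦ DC
    D ↦ AB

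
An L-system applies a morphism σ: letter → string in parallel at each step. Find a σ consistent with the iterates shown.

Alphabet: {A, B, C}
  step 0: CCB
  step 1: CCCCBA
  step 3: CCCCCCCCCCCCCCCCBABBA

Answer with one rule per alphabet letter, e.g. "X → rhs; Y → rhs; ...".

  step 0 ⇒ step 1: CCB ⇒ CC·CC·BA
    B ↦ BA
    C ↦ CC
    A ↦ B  (constrained at step 1)

A->B, B->BA, C->CC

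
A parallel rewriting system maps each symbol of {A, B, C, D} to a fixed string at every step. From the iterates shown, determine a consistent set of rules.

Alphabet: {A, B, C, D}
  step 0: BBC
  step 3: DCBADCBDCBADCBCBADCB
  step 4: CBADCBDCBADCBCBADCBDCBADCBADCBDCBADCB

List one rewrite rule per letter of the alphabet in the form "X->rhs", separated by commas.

  step 3 ⇒ step 4: DCBADCBDCBADCBCBADCB ⇒ CB·AD·CB·D·CB·AD·CB·CB·AD·CB·D·CB·AD·CB·AD·CB·D·CB·AD·CB
    A ↦ D
    B ↦ CB
    C ↦ AD
    D ↦ CB

A->D, B->CB, C->AD, D->CB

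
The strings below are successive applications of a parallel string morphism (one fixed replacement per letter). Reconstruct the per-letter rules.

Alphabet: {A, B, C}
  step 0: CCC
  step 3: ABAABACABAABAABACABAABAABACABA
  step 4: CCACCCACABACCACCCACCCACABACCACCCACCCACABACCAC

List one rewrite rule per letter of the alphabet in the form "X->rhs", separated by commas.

  step 3 ⇒ step 4: ABAABACABAABAABACABAABAABACABA ⇒ C·CA·C·C·CA·C·ABA·C·CA·C·C·CA·C·C·CA·C·ABA·C·CA·C·C·CA·C·C·CA·C·ABA·C·CA·C
    A ↦ C
    B ↦ CA
    C ↦ ABA

A->C, B->CA, C->ABA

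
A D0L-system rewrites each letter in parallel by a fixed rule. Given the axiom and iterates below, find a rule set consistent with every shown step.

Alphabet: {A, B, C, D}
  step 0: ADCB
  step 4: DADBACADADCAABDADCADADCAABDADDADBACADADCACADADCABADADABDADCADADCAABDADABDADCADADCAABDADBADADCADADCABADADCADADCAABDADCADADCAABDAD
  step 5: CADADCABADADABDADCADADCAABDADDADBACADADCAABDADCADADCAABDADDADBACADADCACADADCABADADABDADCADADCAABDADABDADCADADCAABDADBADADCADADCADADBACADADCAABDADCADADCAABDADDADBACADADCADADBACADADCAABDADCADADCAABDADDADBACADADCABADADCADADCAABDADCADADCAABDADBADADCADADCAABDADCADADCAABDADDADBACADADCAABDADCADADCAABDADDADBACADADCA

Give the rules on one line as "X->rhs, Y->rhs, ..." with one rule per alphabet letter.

A->DAD, B->BA, C->AB, D->CA

  step 4 ⇒ step 5: DADBACADADCAABDADCADADCAABDADDADBACADADCACADADCABADADABDADCADADCAABDADABDADCADADCAABDADBADADCADADCABADADCADADCAABDADCADADCAABDAD ⇒ CA·DAD·CA·BA·DAD·AB·DAD·CA·DAD·CA·AB·DAD·DAD·BA·CA·DAD·CA·AB·DAD·CA·DAD·CA·AB·DAD·DAD·BA·CA·DAD·CA·CA·DAD·CA·BA·DAD·AB·DAD·CA·DAD·CA·AB·DAD·AB·DAD·CA·DAD·CA·AB·DAD·BA·DAD·CA·DAD·CA·DAD·BA·CA·DAD·CA·AB·DAD·CA·DAD·CA·AB·DAD·DAD·BA·CA·DAD·CA·DAD·BA·CA·DAD·CA·AB·DAD·CA·DAD·CA·AB·DAD·DAD·BA·CA·DAD·CA·BA·DAD·CA·DAD·CA·AB·DAD·CA·DAD·CA·AB·DAD·BA·DAD·CA·DAD·CA·AB·DAD·CA·DAD·CA·AB·DAD·DAD·BA·CA·DAD·CA·AB·DAD·CA·DAD·CA·AB·DAD·DAD·BA·CA·DAD·CA
    A ↦ DAD
    B ↦ BA
    C ↦ AB
    D ↦ CA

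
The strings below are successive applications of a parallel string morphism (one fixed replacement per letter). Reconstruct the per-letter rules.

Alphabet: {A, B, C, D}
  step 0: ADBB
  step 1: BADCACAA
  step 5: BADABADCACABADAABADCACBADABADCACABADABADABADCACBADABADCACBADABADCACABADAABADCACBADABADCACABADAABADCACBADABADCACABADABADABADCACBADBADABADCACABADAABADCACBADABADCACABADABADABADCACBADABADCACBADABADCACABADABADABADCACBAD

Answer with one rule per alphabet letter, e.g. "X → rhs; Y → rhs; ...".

  step 0 ⇒ step 1: ADBB ⇒ BAD·CAC·A·A
    A ↦ BAD
    B ↦ A
    D ↦ CAC
    C ↦ A  (constrained at step 1)

A->BAD, B->A, C->A, D->CAC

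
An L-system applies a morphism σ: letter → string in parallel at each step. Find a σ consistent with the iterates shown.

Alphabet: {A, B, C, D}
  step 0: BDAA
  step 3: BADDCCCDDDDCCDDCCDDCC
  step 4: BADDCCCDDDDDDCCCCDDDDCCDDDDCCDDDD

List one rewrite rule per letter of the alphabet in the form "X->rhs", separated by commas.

A->DC, B->BAD, C->DD, D->C

  step 3 ⇒ step 4: BADDCCCDDDDCCDDCCDDCC ⇒ BAD·DC·C·C·DD·DD·DD·C·C·C·C·DD·DD·C·C·DD·DD·C·C·DD·DD
    A ↦ DC
    B ↦ BAD
    C ↦ DD
    D ↦ C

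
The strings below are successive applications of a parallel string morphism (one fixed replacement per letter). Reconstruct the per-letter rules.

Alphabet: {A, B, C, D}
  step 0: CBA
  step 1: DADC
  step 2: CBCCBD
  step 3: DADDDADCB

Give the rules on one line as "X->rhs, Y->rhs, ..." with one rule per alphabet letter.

  step 2 ⇒ step 3: CBCCBD ⇒ D·AD·D·D·AD·CB
    B ↦ AD
    C ↦ D
    D ↦ CB
  step 0 ⇒ step 1: CBA ⇒ D·AD·C
    A ↦ C

A->C, B->AD, C->D, D->CB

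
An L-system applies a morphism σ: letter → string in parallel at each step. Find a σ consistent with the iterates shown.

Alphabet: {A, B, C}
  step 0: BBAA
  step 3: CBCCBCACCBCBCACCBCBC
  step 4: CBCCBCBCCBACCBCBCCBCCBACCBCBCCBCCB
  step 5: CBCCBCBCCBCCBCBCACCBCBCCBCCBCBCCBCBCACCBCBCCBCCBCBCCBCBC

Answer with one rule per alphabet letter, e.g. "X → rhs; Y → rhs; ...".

  step 4 ⇒ step 5: CBCCBCBCCBACCBCBCCBCCBACCBCBCCBCCB ⇒ CB·C·CB·CB·C·CB·C·CB·CB·C·AC·CB·CB·C·CB·C·CB·CB·C·CB·CB·C·AC·CB·CB·C·CB·C·CB·CB·C·CB·CB·C
    A ↦ AC
    B ↦ C
    C ↦ CB

A->AC, B->C, C->CB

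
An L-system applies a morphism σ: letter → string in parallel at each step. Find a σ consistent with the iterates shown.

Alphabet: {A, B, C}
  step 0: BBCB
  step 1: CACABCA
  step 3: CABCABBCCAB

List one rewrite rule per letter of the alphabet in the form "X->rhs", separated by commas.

  step 0 ⇒ step 1: BBCB ⇒ CA·CA·B·CA
    B ↦ CA
    C ↦ B
    A ↦ C  (constrained at step 1)

A->C, B->CA, C->B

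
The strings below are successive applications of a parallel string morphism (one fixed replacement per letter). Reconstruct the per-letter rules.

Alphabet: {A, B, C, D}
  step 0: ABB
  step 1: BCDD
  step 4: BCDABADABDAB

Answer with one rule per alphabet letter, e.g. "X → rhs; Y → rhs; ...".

A->BC, B->D, C->AB, D->A

  step 0 ⇒ step 1: ABB ⇒ BC·D·D
    A ↦ BC
    B ↦ D
    C ↦ AB  (constrained at step 1)
    D ↦ A  (constrained at step 1)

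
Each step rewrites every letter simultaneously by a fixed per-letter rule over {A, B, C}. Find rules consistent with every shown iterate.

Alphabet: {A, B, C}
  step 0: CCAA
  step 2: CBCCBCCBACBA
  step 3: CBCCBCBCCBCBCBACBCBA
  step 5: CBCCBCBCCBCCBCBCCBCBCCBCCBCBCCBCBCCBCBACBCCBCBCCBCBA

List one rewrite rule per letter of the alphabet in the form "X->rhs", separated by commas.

  step 2 ⇒ step 3: CBCCBCCBACBA ⇒ CB·C·CB·CB·C·CB·CB·C·BA·CB·C·BA
    A ↦ BA
    B ↦ C
    C ↦ CB

A->BA, B->C, C->CB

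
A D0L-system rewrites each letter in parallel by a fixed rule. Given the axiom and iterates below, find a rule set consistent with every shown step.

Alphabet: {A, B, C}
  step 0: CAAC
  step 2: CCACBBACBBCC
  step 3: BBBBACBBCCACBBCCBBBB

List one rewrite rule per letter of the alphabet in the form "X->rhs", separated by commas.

A->AC, B->C, C->BB

  step 2 ⇒ step 3: CCACBBACBBCC ⇒ BB·BB·AC·BB·C·C·AC·BB·C·C·BB·BB
    A ↦ AC
    B ↦ C
    C ↦ BB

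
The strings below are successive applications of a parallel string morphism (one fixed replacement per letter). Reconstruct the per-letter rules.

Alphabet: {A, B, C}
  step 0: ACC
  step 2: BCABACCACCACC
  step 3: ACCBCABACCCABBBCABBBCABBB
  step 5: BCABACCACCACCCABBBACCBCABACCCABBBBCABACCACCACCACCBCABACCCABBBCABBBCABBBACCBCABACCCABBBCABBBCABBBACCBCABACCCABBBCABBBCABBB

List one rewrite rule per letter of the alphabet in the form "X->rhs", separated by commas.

A->CAB, B->ACC, C->B

  step 2 ⇒ step 3: BCABACCACCACC ⇒ ACC·B·CAB·ACC·CAB·B·B·CAB·B·B·CAB·B·B
    A ↦ CAB
    B ↦ ACC
    C ↦ B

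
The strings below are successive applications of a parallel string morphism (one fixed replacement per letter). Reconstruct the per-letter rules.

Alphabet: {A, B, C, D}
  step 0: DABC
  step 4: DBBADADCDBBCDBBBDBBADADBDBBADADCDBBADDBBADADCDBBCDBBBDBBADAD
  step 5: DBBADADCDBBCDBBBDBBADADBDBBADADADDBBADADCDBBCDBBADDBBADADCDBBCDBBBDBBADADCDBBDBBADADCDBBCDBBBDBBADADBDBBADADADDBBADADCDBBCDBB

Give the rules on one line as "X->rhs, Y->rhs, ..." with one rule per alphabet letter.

A->C, B->AD, C->B, D->DBB

  step 4 ⇒ step 5: DBBADADCDBBCDBBBDBBADADBDBBADADCDBBADDBBADADCDBBCDBBBDBBADAD ⇒ DBB·AD·AD·C·DBB·C·DBB·B·DBB·AD·AD·B·DBB·AD·AD·AD·DBB·AD·AD·C·DBB·C·DBB·AD·DBB·AD·AD·C·DBB·C·DBB·B·DBB·AD·AD·C·DBB·DBB·AD·AD·C·DBB·C·DBB·B·DBB·AD·AD·B·DBB·AD·AD·AD·DBB·AD·AD·C·DBB·C·DBB
    A ↦ C
    B ↦ AD
    C ↦ B
    D ↦ DBB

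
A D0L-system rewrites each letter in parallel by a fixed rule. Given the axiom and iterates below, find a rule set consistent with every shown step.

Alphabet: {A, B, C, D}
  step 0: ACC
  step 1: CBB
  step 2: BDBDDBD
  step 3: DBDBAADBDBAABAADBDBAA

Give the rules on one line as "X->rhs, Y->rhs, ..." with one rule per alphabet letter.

A->C, B->DBD, C->B, D->BAA

  step 2 ⇒ step 3: BDBDDBD ⇒ DBD·BAA·DBD·BAA·BAA·DBD·BAA
    B ↦ DBD
    D ↦ BAA
  step 0 ⇒ step 1: ACC ⇒ C·B·B
    A ↦ C
  step 0 ⇒ step 1: ACC ⇒ C·B·B
    C ↦ B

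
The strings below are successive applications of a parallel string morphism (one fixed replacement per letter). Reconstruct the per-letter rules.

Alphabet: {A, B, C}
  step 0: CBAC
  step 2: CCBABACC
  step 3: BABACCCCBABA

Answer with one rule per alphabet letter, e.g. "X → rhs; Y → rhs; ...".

A->C, B->C, C->BA

  step 2 ⇒ step 3: CCBABACC ⇒ BA·BA·C·C·C·C·BA·BA
    A ↦ C
    B ↦ C
    C ↦ BA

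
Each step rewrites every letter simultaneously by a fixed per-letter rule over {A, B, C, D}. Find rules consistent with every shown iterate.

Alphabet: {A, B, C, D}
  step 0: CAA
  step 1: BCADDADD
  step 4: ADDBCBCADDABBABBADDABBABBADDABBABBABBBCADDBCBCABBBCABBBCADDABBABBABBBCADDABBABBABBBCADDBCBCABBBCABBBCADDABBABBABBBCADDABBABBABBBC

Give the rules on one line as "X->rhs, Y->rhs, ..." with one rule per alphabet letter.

  step 0 ⇒ step 1: CAA ⇒ BC·ADD·ADD
    A ↦ ADD
    C ↦ BC
    B ↦ ABB  (constrained at step 1)
    D ↦ BC  (constrained at step 1)

A->ADD, B->ABB, C->BC, D->BC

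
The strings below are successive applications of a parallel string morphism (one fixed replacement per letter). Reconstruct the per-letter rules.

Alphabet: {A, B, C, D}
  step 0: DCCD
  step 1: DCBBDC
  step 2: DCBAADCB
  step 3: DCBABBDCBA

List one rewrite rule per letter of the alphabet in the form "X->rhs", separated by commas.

  step 2 ⇒ step 3: DCBAADCB ⇒ DC·B·A·B·B·DC·B·A
    A ↦ B
    B ↦ A
    C ↦ B
    D ↦ DC

A->B, B->A, C->B, D->DC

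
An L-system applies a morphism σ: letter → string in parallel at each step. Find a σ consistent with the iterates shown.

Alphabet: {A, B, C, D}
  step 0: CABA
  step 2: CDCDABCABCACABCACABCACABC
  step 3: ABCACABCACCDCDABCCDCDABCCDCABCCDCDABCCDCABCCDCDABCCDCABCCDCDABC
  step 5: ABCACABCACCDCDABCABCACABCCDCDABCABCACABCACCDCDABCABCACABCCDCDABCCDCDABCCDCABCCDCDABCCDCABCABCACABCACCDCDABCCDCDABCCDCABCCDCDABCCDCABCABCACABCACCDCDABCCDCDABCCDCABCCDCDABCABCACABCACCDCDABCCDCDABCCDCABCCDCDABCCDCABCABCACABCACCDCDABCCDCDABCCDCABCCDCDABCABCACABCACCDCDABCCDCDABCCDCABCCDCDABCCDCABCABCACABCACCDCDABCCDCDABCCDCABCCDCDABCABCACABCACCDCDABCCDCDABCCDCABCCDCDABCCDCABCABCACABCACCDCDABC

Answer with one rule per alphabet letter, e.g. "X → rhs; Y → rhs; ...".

  step 2 ⇒ step 3: CDCDABCABCACABCACABCACABC ⇒ ABC·AC·ABC·AC·CDC·D·ABC·CDC·D·ABC·CDC·ABC·CDC·D·ABC·CDC·ABC·CDC·D·ABC·CDC·ABC·CDC·D·ABC
    A ↦ CDC
    B ↦ D
    C ↦ ABC
    D ↦ AC

A->CDC, B->D, C->ABC, D->AC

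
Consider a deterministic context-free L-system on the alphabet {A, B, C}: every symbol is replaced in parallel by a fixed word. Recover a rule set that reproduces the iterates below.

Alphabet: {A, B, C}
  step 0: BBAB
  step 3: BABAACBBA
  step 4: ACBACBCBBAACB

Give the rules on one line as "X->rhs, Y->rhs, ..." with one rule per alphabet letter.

  step 3 ⇒ step 4: BABAACBBA ⇒ A·CB·A·CB·CB·B·A·A·CB
    A ↦ CB
    B ↦ A
    C ↦ B

A->CB, B->A, C->B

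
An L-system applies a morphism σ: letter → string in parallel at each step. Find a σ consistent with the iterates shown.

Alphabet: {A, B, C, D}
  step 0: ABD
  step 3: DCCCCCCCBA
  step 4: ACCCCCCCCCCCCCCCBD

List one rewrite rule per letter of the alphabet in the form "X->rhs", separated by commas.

A->D, B->CB, C->CC, D->A

  step 3 ⇒ step 4: DCCCCCCCBA ⇒ A·CC·CC·CC·CC·CC·CC·CC·CB·D
    A ↦ D
    B ↦ CB
    C ↦ CC
    D ↦ A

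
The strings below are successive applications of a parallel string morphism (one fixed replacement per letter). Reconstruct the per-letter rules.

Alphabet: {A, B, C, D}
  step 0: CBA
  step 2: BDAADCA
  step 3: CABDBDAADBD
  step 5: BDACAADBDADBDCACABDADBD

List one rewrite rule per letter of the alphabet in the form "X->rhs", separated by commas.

A->BD, B->C, C->AD, D->A

  step 2 ⇒ step 3: BDAADCA ⇒ C·A·BD·BD·A·AD·BD
    A ↦ BD
    B ↦ C
    C ↦ AD
    D ↦ A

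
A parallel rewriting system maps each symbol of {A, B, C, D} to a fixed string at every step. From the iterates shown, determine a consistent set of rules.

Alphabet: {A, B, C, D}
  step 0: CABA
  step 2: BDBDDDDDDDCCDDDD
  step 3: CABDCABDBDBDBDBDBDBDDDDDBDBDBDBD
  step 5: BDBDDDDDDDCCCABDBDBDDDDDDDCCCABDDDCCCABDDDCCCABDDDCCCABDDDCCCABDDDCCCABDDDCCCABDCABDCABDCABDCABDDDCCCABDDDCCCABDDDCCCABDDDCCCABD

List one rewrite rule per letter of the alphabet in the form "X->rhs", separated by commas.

  step 2 ⇒ step 3: BDBDDDDDDDCCDDDD ⇒ CA·BD·CA·BD·BD·BD·BD·BD·BD·BD·DD·DD·BD·BD·BD·BD
    B ↦ CA
    C ↦ DD
    D ↦ BD
    A ↦ CC  (constrained at step 0)

A->CC, B->CA, C->DD, D->BD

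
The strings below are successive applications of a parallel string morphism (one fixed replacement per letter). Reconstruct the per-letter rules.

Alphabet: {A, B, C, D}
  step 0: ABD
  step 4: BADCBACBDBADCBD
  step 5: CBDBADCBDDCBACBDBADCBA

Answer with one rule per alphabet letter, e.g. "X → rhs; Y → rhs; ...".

  step 4 ⇒ step 5: BADCBACBDBADCBD ⇒ C·BD·BA·D·C·BD·D·C·BA·C·BD·BA·D·C·BA
    A ↦ BD
    B ↦ C
    C ↦ D
    D ↦ BA

A->BD, B->C, C->D, D->BA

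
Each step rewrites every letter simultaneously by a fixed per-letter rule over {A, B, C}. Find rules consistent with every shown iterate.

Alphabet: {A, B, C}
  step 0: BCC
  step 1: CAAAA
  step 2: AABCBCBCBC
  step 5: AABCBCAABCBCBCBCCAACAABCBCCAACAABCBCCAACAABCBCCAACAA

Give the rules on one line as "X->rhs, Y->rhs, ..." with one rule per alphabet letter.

A->BC, B->C, C->AA

  step 1 ⇒ step 2: CAAAA ⇒ AA·BC·BC·BC·BC
    A ↦ BC
    C ↦ AA
  step 0 ⇒ step 1: BCC ⇒ C·AA·AA
    B ↦ C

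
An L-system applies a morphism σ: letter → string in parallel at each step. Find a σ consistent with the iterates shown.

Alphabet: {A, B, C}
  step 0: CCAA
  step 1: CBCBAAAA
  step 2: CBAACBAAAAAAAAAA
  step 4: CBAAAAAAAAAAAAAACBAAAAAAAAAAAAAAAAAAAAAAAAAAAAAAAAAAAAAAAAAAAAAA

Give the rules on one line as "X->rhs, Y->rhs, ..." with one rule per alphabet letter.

  step 1 ⇒ step 2: CBCBAAAA ⇒ CB·AA·CB·AA·AA·AA·AA·AA
    A ↦ AA
    B ↦ AA
    C ↦ CB

A->AA, B->AA, C->CB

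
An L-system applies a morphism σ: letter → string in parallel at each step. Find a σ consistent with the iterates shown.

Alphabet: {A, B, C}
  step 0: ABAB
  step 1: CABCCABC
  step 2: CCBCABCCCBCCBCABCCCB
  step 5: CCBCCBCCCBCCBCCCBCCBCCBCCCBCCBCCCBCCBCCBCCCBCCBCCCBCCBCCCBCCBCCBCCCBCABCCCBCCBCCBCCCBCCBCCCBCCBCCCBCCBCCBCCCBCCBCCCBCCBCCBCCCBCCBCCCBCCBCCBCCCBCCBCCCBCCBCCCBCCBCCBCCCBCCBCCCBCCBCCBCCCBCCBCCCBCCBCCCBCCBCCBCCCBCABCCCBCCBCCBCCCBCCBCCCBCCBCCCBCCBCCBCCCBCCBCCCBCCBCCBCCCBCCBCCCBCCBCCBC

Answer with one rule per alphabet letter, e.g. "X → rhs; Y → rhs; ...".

  step 1 ⇒ step 2: CABCCABC ⇒ CCB·CAB·C·CCB·CCB·CAB·C·CCB
    A ↦ CAB
    B ↦ C
    C ↦ CCB

A->CAB, B->C, C->CCB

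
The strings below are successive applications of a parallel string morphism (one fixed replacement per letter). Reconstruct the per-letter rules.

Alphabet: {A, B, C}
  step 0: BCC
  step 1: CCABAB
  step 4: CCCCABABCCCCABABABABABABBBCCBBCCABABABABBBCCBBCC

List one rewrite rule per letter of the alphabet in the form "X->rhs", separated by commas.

  step 0 ⇒ step 1: BCC ⇒ CC·AB·AB
    B ↦ CC
    C ↦ AB
    A ↦ BB  (constrained at step 1)

A->BB, B->CC, C->AB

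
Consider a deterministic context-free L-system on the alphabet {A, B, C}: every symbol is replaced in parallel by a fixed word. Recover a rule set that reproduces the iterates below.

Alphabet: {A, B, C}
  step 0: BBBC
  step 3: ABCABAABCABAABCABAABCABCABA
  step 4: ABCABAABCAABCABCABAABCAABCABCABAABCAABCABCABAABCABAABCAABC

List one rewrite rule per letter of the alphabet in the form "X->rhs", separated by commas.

  step 3 ⇒ step 4: ABCABAABCABAABCABAABCABCABA ⇒ ABC·A·BA·ABC·A·ABC·ABC·A·BA·ABC·A·ABC·ABC·A·BA·ABC·A·ABC·ABC·A·BA·ABC·A·BA·ABC·A·ABC
    A ↦ ABC
    B ↦ A
    C ↦ BA

A->ABC, B->A, C->BA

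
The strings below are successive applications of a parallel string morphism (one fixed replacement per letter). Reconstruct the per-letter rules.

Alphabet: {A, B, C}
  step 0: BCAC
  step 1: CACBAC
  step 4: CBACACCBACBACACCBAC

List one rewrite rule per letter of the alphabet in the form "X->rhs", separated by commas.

  step 0 ⇒ step 1: BCAC ⇒ C·AC·B·AC
    A ↦ B
    B ↦ C
    C ↦ AC

A->B, B->C, C->AC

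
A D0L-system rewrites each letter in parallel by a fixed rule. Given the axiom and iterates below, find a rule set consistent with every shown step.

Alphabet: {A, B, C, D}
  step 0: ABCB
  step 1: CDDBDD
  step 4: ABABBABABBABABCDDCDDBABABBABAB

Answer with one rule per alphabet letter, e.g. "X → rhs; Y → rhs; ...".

A->C, B->DD, C->B, D->AB

  step 0 ⇒ step 1: ABCB ⇒ C·DD·B·DD
    A ↦ C
    B ↦ DD
    C ↦ B
    D ↦ AB  (constrained at step 1)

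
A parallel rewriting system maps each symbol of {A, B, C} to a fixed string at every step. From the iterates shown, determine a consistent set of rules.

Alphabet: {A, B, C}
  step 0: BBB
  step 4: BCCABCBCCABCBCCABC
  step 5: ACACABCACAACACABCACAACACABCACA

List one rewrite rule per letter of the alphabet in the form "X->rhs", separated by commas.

A->BC, B->A, C->CA

  step 4 ⇒ step 5: BCCABCBCCABCBCCABC ⇒ A·CA·CA·BC·A·CA·A·CA·CA·BC·A·CA·A·CA·CA·BC·A·CA
    A ↦ BC
    B ↦ A
    C ↦ CA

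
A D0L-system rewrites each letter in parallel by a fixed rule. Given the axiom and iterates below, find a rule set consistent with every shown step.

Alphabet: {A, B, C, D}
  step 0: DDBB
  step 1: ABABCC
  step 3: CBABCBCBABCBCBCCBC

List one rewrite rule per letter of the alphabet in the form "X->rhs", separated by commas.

  step 0 ⇒ step 1: DDBB ⇒ AB·AB·C·C
    B ↦ C
    D ↦ AB
    A ↦ CD  (constrained at step 1)
    C ↦ CB  (constrained at step 1)

A->CD, B->C, C->CB, D->AB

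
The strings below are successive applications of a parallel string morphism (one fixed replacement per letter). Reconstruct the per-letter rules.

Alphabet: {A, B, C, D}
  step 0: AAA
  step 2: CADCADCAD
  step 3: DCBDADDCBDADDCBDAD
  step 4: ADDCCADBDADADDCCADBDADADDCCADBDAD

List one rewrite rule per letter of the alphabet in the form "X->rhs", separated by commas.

  step 3 ⇒ step 4: DCBDADDCBDADDCBDAD ⇒ AD·DC·C·AD·BD·AD·AD·DC·C·AD·BD·AD·AD·DC·C·AD·BD·AD
    A ↦ BD
    B ↦ C
    C ↦ DC
    D ↦ AD

A->BD, B->C, C->DC, D->AD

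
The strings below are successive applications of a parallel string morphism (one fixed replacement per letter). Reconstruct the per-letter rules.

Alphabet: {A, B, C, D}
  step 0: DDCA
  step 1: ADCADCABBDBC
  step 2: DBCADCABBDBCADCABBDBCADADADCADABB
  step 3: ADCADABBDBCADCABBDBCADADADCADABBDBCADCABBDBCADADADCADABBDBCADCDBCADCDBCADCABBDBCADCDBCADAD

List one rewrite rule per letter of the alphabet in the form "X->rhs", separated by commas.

  step 2 ⇒ step 3: DBCADCABBDBCADCABBDBCADADADCADABB ⇒ ADC·AD·ABB·DBC·ADC·ABB·DBC·AD·AD·ADC·AD·ABB·DBC·ADC·ABB·DBC·AD·AD·ADC·AD·ABB·DBC·ADC·DBC·ADC·DBC·ADC·ABB·DBC·ADC·DBC·AD·AD
    A ↦ DBC
    B ↦ AD
    C ↦ ABB
    D ↦ ADC

A->DBC, B->AD, C->ABB, D->ADC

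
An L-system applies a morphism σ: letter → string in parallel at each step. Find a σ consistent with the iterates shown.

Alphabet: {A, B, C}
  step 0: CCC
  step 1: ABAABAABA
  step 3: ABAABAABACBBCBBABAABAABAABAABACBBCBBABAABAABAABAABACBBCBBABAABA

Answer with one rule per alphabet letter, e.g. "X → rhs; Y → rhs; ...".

  step 0 ⇒ step 1: CCC ⇒ ABA·ABA·ABA
    C ↦ ABA
    A ↦ CC  (constrained at step 1)
    B ↦ CBB  (constrained at step 1)

A->CC, B->CBB, C->ABA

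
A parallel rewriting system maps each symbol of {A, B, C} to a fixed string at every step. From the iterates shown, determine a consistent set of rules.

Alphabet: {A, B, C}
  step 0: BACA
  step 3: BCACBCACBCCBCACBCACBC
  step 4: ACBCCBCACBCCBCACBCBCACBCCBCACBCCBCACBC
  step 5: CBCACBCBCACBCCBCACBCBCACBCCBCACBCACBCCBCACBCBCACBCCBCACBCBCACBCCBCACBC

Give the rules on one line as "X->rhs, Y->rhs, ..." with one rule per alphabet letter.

A->C, B->AC, C->BC

  step 4 ⇒ step 5: ACBCCBCACBCCBCACBCBCACBCCBCACBCCBCACBC ⇒ C·BC·AC·BC·BC·AC·BC·C·BC·AC·BC·BC·AC·BC·C·BC·AC·BC·AC·BC·C·BC·AC·BC·BC·AC·BC·C·BC·AC·BC·BC·AC·BC·C·BC·AC·BC
    A ↦ C
    B ↦ AC
    C ↦ BC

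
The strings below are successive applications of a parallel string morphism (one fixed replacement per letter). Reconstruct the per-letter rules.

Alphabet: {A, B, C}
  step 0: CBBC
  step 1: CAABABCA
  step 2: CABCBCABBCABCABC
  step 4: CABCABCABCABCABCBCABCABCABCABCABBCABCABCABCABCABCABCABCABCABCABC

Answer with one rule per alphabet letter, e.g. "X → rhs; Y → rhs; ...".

A->BC, B->AB, C->CA

  step 1 ⇒ step 2: CAABABCA ⇒ CA·BC·BC·AB·BC·AB·CA·BC
    A ↦ BC
    B ↦ AB
    C ↦ CA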